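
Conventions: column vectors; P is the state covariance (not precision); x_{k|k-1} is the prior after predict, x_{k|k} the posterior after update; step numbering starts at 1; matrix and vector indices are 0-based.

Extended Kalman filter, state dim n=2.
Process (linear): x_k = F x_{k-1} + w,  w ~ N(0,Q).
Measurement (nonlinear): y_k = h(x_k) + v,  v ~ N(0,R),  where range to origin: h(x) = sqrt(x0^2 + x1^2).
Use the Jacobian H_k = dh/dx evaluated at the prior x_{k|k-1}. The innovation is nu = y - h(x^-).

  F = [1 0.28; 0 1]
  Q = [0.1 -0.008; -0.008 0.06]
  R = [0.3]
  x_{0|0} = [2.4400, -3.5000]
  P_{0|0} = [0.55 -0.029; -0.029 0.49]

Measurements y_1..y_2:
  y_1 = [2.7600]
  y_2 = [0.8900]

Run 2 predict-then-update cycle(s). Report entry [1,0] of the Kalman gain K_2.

K[1,0] = -0.5122

step 1: x^-=[1.4600, -3.5000]  P^-=[0.6722 0.1002; 0.1002 0.5500]  H_jac=[0.3850 -0.9229]  S=[0.7969]  K=[0.2087; -0.5886]  nu=[-1.0323]  x^+=[1.2446, -2.8924]  P^+=[0.6375 0.1981; 0.1981 0.2739]
step 2: x^-=[0.4347, -2.8924]  P^-=[0.8699 0.2668; 0.2668 0.3339]  H_jac=[0.1486 -0.9889]  S=[0.5674]  K=[-0.2371; -0.5122]  nu=[-2.0349]  x^+=[0.9172, -1.8502]  P^+=[0.8380 0.1979; 0.1979 0.1851]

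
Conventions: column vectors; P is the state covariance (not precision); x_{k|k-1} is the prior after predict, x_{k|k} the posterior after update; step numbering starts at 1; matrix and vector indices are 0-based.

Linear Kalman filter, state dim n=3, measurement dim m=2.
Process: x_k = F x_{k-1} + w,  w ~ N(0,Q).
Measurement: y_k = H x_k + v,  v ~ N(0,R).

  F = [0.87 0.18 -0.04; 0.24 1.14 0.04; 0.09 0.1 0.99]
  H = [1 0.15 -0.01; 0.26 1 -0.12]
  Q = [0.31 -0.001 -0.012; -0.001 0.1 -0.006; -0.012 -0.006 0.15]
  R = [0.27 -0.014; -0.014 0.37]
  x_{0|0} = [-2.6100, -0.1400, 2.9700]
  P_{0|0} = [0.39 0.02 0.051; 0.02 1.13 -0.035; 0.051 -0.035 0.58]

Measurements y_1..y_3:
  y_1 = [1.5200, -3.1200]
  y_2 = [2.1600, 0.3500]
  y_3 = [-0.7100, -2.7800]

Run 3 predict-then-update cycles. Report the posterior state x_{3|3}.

x_post = [-0.0767, -1.3406, 2.7499]

step 1: x^-=[-2.4147, -0.6672, 2.6914]  P^-=[0.6459 0.3347 0.0556; 0.3347 1.6007 0.1294; 0.0556 0.1294 0.7354]  S=[1.0510 0.7323; 0.7323 2.1644]  K=[0.6571 0.0068; 0.0097 0.7693; 0.0608 0.0051]  nu=[4.0617, -1.5020]  x^+=[0.2440, -1.7832, 2.9308]  P^+=[0.1855 -0.0536 0.0108; -0.0536 0.3087 0.0860; 0.0108 0.0860 0.7310]
step 2: x^-=[-0.2259, -1.8570, 2.7451]  P^-=[0.4428 0.0414 -0.0022; 0.0414 0.4918 0.1553; -0.0022 0.1553 0.8891]  S=[0.7359 0.2149; 0.2149 0.8889]  K=[0.6011 0.0311; -0.0049 0.5456; 0.0009 0.0539]  nu=[2.6919, 2.5952]  x^+=[1.4727, -0.4544, 2.8873]  P^+=[0.1680 -0.0419 -0.0110; -0.0419 0.2283 0.1292; -0.0110 0.1292 0.8865]
step 3: x^-=[1.0840, -0.0490, 2.9455]  P^-=[0.4318 0.0309 -0.0211; 0.0309 0.3965 0.1971; -0.0211 0.1971 1.0453]  S=[0.7199 0.1882; 0.1882 0.7808]  K=[0.5952 0.0432; -0.0050 0.4890; -0.0266 0.0911]  nu=[-1.7572, -2.6593]  x^+=[-0.0767, -1.3406, 2.7499]  P^+=[0.1656 -0.0382 -0.0228; -0.0382 0.2107 0.1647; -0.0228 0.1647 1.0392]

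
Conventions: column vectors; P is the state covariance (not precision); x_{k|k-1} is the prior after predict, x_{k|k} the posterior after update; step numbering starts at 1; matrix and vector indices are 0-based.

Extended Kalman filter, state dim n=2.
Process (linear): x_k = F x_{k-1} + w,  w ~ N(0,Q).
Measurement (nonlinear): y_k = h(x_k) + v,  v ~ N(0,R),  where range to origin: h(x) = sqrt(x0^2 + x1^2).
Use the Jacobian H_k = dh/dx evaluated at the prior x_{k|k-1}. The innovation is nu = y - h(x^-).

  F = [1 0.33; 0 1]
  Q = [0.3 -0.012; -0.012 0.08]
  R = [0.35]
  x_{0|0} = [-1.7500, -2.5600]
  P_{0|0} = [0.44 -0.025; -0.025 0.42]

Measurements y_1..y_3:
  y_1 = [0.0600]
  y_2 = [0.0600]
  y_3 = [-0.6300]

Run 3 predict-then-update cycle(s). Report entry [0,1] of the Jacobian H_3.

H_jac[0,1] = -0.8009

step 1: x^-=[-2.5948, -2.5600]  P^-=[0.7692 0.1016; 0.1016 0.5000]  H_jac=[-0.7119 -0.7023]  S=[1.0880]  K=[-0.5689; -0.3892]  nu=[-3.5851]  x^+=[-0.5553, -1.1646]  P^+=[0.4171 -0.1393; -0.1393 0.3352]
step 2: x^-=[-0.9397, -1.1646]  P^-=[0.6617 -0.0407; -0.0407 0.4152]  H_jac=[-0.6279 -0.7783]  S=[0.8226]  K=[-0.4666; -0.3617]  nu=[-1.4364]  x^+=[-0.2694, -0.6450]  P^+=[0.4826 -0.1795; -0.1795 0.3075]
step 3: x^-=[-0.4823, -0.6450]  P^-=[0.6976 -0.0901; -0.0901 0.3875]  H_jac=[-0.5988 -0.8009]  S=[0.7623]  K=[-0.4534; -0.3364]  nu=[-1.4354]  x^+=[0.1685, -0.1622]  P^+=[0.5409 -0.2063; -0.2063 0.3013]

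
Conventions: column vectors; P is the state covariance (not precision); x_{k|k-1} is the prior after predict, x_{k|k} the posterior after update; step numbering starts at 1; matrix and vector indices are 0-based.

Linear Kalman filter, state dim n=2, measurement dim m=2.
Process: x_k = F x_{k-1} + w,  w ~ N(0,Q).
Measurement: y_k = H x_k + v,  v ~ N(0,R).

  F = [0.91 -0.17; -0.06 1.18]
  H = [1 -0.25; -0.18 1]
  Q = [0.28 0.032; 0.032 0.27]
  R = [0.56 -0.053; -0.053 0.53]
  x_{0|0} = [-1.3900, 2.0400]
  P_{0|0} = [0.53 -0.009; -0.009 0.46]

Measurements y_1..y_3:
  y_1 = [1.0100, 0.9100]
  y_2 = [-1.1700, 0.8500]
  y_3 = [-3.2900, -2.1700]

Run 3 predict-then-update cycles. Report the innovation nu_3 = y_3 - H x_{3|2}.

innov = [-2.3249, -3.6445]

step 1: x^-=[-1.6117, 2.4906]  P^-=[0.7350 -0.0990; -0.0990 0.9137]  S=[1.4016 -0.5171; -0.5171 1.5031]  K=[0.5558 0.0374; -0.0057 0.6178]  nu=[3.2443, -1.8707]  x^+=[0.1217, 1.3166]  P^+=[0.3213 0.0482; 0.0482 0.3364]
step 2: x^-=[-0.1131, 1.5463]  P^-=[0.5409 -0.0008; -0.0008 0.7327]  S=[1.1471 -0.3344; -0.3344 1.2805]  K=[0.4864 0.0504; 0.0070 0.5741]  nu=[-0.6704, -0.7166]  x^+=[-0.4752, 1.1302]  P^+=[0.2827 0.0518; 0.0518 0.3132]
step 3: x^-=[-0.6246, 1.3621]  P^-=[0.5071 0.0099; 0.0099 0.6998]  S=[1.1059 -0.3089; -0.3089 1.2427]  K=[0.4707 0.0515; 0.0082 0.5638]  nu=[-2.3249, -3.6445]  x^+=[-1.9066, -0.7116]  P^+=[0.2738 0.0516; 0.0516 0.3077]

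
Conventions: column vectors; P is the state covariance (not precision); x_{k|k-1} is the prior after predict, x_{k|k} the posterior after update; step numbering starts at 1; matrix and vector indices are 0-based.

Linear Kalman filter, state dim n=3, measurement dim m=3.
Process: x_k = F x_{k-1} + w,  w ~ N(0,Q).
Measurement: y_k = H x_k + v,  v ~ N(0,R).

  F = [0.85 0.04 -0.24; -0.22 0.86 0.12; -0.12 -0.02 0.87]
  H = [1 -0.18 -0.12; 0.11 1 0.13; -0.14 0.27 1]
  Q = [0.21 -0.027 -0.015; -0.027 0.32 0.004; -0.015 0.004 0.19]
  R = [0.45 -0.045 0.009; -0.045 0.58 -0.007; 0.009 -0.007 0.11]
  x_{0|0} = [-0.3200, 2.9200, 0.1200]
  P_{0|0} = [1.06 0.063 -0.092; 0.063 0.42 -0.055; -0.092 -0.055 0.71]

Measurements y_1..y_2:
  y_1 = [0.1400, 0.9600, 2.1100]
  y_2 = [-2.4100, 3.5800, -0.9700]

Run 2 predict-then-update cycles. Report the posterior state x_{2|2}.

step 1: x^-=[-0.1840, 2.5960, 0.0844]  P^-=[1.0603 -0.1889 -0.3459; -0.1889 0.6618 0.0706; -0.3459 0.0706 0.7643]  S=[1.6968 -0.2951 -0.6858; -0.2951 1.2345 0.3168; -0.6858 0.3168 1.0925]  K=[0.6334 0.0892 -0.1275; -0.0758 0.4927 0.0619; 0.0497 -0.0915 0.8190]  nu=[0.8014, -1.6267, 1.2989]  x^+=[0.0130, 1.8141, 1.3370]  P^+=[0.2819 -0.0113 0.0336; -0.0113 0.3004 -0.0800; 0.0336 -0.0800 0.1175]
step 2: x^-=[-0.2373, 1.7177, 1.1253]  P^-=[0.4080 -0.0596 -0.0457; -0.0596 0.5435 -0.0469; -0.0457 -0.0469 0.2788]  S=[0.9100 -0.1593 -0.1620; -0.1593 1.1065 0.1235; -0.1620 0.1235 0.4284]  K=[0.4549 0.0606 -0.1229; -0.0697 0.4592 0.0937; 0.0269 -0.0852 0.6710]  nu=[-1.7285, 1.7421, -2.5923]  x^+=[-0.5995, 2.3953, -0.8089]  P^+=[0.2017 -0.0094 0.0209; -0.0094 0.2790 -0.0702; 0.0209 -0.0702 0.0965]

x_post = [-0.5995, 2.3953, -0.8089]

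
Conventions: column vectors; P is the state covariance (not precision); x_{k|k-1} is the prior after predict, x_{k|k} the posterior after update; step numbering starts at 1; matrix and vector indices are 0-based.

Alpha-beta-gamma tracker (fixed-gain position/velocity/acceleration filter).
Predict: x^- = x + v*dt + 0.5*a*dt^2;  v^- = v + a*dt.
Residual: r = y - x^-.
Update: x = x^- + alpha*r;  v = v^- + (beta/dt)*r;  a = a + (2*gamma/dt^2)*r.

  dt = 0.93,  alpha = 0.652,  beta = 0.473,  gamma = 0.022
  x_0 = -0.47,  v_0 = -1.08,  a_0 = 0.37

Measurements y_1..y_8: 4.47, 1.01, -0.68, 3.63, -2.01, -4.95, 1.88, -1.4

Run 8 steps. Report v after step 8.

step 1: x_pred=-1.3144  r=5.7844  x^+=2.4570  v^+=2.2061  a^+=0.6643
step 2: x_pred=4.7959  r=-3.7859  x^+=2.3275  v^+=0.8983  a^+=0.4717
step 3: x_pred=3.3669  r=-4.0469  x^+=0.7283  v^+=-0.7213  a^+=0.2658
step 4: x_pred=0.1724  r=3.4576  x^+=2.4268  v^+=1.2844  a^+=0.4417
step 5: x_pred=3.8123  r=-5.8223  x^+=0.0161  v^+=-1.2661  a^+=0.1455
step 6: x_pred=-1.0984  r=-3.8516  x^+=-3.6096  v^+=-3.0897  a^+=-0.0505
step 7: x_pred=-6.5049  r=8.3849  x^+=-1.0379  v^+=1.1279  a^+=0.3761
step 8: x_pred=0.1737  r=-1.5737  x^+=-0.8524  v^+=0.6773  a^+=0.2961

v_post = 0.6773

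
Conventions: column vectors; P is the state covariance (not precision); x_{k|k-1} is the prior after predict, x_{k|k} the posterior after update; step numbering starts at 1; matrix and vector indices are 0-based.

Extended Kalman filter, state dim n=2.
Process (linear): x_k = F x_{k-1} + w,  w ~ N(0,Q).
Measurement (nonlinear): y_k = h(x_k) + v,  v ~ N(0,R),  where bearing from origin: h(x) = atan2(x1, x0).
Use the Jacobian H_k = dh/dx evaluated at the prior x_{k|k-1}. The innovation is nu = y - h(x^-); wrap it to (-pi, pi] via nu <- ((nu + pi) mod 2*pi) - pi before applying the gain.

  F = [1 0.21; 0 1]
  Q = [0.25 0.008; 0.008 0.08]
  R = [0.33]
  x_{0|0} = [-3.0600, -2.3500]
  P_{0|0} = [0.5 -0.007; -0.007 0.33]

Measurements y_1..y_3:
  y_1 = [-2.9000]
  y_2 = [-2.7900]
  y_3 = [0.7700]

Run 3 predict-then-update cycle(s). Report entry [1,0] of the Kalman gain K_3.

step 1: x^-=[-3.5535, -2.3500]  P^-=[0.7616 0.0703; 0.0703 0.4100]  H_jac=[0.1295 -0.1958]  S=[0.3549]  K=[0.2391; -0.2005]  nu=[-0.3427]  x^+=[-3.6354, -2.2813]  P^+=[0.7413 0.0873; 0.0873 0.3957]
step 2: x^-=[-4.1145, -2.2813]  P^-=[1.0455 0.1784; 0.1784 0.4757]  H_jac=[0.1031 -0.1859]  S=[0.3507]  K=[0.2127; -0.1997]  nu=[-0.1547]  x^+=[-4.1474, -2.2504]  P^+=[1.0296 0.1933; 0.1933 0.4617]
step 3: x^-=[-4.6200, -2.2504]  P^-=[1.3811 0.2983; 0.2983 0.5417]  H_jac=[0.0852 -0.1749]  S=[0.3477]  K=[0.1884; -0.1995]  nu=[-2.8249]  x^+=[-5.1522, -1.6869]  P^+=[1.3688 0.3113; 0.3113 0.5279]

K[1,0] = -0.1995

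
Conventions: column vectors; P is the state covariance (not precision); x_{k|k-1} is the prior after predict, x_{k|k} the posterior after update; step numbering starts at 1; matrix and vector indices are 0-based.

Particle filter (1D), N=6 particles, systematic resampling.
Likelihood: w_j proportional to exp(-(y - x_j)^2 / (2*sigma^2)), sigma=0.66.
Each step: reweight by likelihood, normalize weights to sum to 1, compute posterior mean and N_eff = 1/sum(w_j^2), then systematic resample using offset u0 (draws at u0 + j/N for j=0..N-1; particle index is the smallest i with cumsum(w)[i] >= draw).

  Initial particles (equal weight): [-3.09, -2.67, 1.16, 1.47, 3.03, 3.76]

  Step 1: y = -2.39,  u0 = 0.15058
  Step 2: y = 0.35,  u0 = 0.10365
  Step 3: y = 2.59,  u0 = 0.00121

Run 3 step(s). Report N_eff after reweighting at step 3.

N_eff = 6.0000

step 1: w=[0.3840, 0.6160, 0.0000, 0.0000, 0.0000, 0.0000]  mean=-2.8313  Neff=1.8979  idx=[0, 0, 1, 1, 1, 1]
step 2: w=[0.0109, 0.0109, 0.2446, 0.2446, 0.2446, 0.2446]  mean=-2.6791  Neff=4.1755  idx=[2, 3, 3, 4, 5, 5]
step 3: w=[0.1667, 0.1667, 0.1667, 0.1667, 0.1667, 0.1667]  mean=-2.6700  Neff=6.0000  idx=[0, 1, 2, 3, 4, 5]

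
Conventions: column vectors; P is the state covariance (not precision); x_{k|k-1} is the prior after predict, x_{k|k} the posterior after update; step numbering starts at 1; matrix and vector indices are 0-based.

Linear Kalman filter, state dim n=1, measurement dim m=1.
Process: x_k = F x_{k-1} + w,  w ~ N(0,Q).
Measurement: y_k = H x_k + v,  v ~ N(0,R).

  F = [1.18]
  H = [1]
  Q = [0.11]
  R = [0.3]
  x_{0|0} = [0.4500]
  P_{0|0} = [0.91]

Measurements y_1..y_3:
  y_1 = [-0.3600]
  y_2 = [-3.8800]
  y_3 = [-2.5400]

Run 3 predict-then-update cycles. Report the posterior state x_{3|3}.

x_post = [-2.6877]

step 1: x^-=[0.5310]  P^-=[1.3771]  S=[1.6771]  K=[0.8211]  nu=[-0.8910]  x^+=[-0.2006]  P^+=[0.2463]
step 2: x^-=[-0.2367]  P^-=[0.4530]  S=[0.7530]  K=[0.6016]  nu=[-3.6433]  x^+=[-2.4285]  P^+=[0.1805]
step 3: x^-=[-2.8656]  P^-=[0.3613]  S=[0.6613]  K=[0.5463]  nu=[0.3256]  x^+=[-2.6877]  P^+=[0.1639]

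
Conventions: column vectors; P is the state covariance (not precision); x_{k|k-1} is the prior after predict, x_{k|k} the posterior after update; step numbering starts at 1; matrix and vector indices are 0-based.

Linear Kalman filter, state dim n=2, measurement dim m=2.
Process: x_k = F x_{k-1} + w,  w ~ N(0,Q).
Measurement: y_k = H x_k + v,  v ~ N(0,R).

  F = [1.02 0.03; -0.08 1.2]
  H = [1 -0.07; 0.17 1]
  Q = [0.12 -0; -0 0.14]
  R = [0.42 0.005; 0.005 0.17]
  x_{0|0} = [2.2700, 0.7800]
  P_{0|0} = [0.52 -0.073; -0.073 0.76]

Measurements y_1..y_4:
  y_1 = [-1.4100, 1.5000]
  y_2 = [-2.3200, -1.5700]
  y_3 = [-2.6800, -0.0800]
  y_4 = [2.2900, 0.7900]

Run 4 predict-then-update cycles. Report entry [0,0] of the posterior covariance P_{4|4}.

P_post[0,0] = 0.1760

step 1: x^-=[2.3388, 0.7544]  P^-=[0.6572 -0.1042; -0.1042 1.2517]  S=[1.0980 -0.0739; -0.0739 1.4053]  K=[0.6077 0.0373; -0.1161 0.8720]  nu=[-3.6960, 0.3480]  x^+=[0.1055, 1.4868]  P^+=[0.2531 -0.0336; -0.0336 0.1534]
step 2: x^-=[0.1523, 1.7757]  P^-=[0.3814 -0.0562; -0.0562 0.3690]  S=[0.8111 -0.0116; -0.0116 0.5309]  K=[0.4755 0.0266; -0.0916 0.6750]  nu=[-2.3480, -3.3716]  x^+=[-1.0536, -0.2852]  P^+=[0.1980 -0.0268; -0.0268 0.1188]
step 3: x^-=[-1.0833, -0.2579]  P^-=[0.3244 -0.0446; -0.0446 0.3175]  S=[0.7522 -0.0061; -0.0061 0.4818]  K=[0.4357 0.0275; -0.0836 0.6423]  nu=[-1.6148, 0.3621]  x^+=[-1.7768, 0.1096]  P^+=[0.1814 -0.0240; -0.0240 0.1129]
step 4: x^-=[-1.8090, 0.2737]  P^-=[0.3074 -0.0400; -0.0400 0.3083]  S=[0.7345 -0.0039; -0.0039 0.4735]  K=[0.4225 0.0293; -0.0805 0.6360]  nu=[4.1182, 0.8239]  x^+=[-0.0451, 0.4660]  P^+=[0.1760 -0.0228; -0.0228 0.1116]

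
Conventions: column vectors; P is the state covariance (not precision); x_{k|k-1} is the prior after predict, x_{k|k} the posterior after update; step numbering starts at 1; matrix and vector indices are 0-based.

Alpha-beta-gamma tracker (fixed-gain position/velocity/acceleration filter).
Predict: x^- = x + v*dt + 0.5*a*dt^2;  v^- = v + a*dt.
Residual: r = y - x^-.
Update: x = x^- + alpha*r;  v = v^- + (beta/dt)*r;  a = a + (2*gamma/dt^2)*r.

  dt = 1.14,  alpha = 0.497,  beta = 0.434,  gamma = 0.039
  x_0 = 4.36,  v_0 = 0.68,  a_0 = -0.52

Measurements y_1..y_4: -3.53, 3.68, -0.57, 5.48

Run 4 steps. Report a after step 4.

step 1: x_pred=4.7973  r=-8.3273  x^+=0.6586  v^+=-3.0830  a^+=-1.0198
step 2: x_pred=-3.5187  r=7.1987  x^+=0.0591  v^+=-1.5050  a^+=-0.5877
step 3: x_pred=-2.0386  r=1.4686  x^+=-1.3087  v^+=-1.6160  a^+=-0.4996
step 4: x_pred=-3.4755  r=8.9555  x^+=0.9754  v^+=1.2239  a^+=0.0379

a_post = 0.0379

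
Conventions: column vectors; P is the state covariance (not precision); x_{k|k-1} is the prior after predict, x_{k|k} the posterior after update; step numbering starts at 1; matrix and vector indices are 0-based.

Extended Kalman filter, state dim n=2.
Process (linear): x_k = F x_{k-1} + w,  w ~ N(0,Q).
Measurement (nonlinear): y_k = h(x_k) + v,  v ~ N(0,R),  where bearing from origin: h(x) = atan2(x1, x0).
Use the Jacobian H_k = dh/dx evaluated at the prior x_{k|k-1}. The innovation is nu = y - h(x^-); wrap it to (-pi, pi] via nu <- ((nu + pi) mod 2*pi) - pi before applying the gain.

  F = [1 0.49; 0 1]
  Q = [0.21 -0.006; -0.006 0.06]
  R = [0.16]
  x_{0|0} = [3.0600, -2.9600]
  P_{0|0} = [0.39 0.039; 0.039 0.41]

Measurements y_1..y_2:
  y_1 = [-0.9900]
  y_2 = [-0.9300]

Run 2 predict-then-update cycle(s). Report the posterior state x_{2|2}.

x_post = [0.9185, -2.6807]

step 1: x^-=[1.6096, -2.9600]  P^-=[0.7367 0.2339; 0.2339 0.4700]  H_jac=[0.2607 0.1418]  S=[0.2368]  K=[0.9511; 0.5389]  nu=[0.0827]  x^+=[1.6883, -2.9154]  P^+=[0.5224 0.1125; 0.1125 0.4012]
step 2: x^-=[0.2597, -2.9154]  P^-=[0.9390 0.3031; 0.3031 0.4612]  H_jac=[0.3403 0.0303]  S=[0.2754]  K=[1.1936; 0.4253]  nu=[0.5519]  x^+=[0.9185, -2.6807]  P^+=[0.5466 0.1633; 0.1633 0.4114]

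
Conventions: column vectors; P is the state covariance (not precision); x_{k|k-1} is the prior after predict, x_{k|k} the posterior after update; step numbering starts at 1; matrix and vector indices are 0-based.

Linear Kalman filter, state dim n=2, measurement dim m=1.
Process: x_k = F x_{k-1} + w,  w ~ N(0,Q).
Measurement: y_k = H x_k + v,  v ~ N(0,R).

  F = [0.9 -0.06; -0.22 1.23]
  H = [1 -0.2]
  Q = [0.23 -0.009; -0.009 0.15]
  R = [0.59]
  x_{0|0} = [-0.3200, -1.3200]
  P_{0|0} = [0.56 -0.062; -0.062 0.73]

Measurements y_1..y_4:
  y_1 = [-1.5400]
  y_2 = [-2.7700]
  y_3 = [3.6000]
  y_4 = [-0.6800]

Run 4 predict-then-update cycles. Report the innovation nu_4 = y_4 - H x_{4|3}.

step 1: x^-=[-0.2088, -1.5532]  P^-=[0.6929 -0.2432; -0.2432 1.3151]  S=[1.4328]  K=[0.5176; -0.3533]  nu=[-1.6418]  x^+=[-1.0586, -0.9731]  P^+=[0.3091 0.0188; 0.0188 1.1362]
step 2: x^-=[-0.8943, -0.9641]  P^-=[0.4824 -0.1330; -0.1330 1.8738]  S=[1.2006]  K=[0.4240; -0.4229]  nu=[-2.0685]  x^+=[-1.7713, -0.0892]  P^+=[0.2666 0.0823; 0.0823 1.6590]
step 3: x^-=[-1.5889, 0.2799]  P^-=[0.4430 -0.0921; -0.0921 2.6283]  S=[1.1750]  K=[0.3927; -0.5257]  nu=[5.2448]  x^+=[0.4709, -2.4774]  P^+=[0.2618 0.1505; 0.1505 2.3036]
step 4: x^-=[0.5725, -3.1508]  P^-=[0.4341 -0.0622; -0.0622 3.5663]  S=[1.1916]  K=[0.3747; -0.6508]  nu=[-1.8826]  x^+=[-0.1330, -1.9257]  P^+=[0.2668 0.2284; 0.2284 3.0617]

innov = [-1.8826]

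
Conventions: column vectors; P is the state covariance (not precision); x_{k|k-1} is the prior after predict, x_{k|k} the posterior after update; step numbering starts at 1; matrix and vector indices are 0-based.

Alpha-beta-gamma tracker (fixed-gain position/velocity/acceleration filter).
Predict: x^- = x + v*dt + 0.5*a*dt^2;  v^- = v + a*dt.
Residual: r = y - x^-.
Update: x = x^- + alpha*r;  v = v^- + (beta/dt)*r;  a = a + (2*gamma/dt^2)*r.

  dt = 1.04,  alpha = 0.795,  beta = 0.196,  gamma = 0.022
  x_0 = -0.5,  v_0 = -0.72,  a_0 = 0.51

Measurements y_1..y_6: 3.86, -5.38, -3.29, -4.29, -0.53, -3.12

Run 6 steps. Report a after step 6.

step 1: x_pred=-0.9730  r=4.8330  x^+=2.8692  v^+=0.7212  a^+=0.7066
step 2: x_pred=4.0015  r=-9.3815  x^+=-3.4568  v^+=-0.3119  a^+=0.3250
step 3: x_pred=-3.6055  r=0.3155  x^+=-3.3547  v^+=0.0855  a^+=0.3378
step 4: x_pred=-3.0831  r=-1.2069  x^+=-4.0426  v^+=0.2093  a^+=0.2887
step 5: x_pred=-3.6687  r=3.1387  x^+=-1.1734  v^+=1.1011  a^+=0.4164
step 6: x_pred=0.1969  r=-3.3169  x^+=-2.4400  v^+=0.9091  a^+=0.2815

a_post = 0.2815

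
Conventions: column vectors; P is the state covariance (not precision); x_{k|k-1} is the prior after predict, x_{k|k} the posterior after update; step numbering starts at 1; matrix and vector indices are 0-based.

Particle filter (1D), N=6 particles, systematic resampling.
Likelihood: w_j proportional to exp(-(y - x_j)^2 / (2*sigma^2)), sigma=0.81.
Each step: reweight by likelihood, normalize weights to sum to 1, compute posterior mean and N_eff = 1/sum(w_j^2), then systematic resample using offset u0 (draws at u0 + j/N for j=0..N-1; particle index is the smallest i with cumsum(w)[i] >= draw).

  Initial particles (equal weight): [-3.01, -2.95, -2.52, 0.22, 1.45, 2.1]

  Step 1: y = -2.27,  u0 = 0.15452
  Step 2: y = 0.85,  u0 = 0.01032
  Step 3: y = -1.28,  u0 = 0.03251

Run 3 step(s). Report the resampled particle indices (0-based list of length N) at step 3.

resampled_idx = [0, 1, 2, 3, 4, 5]

step 1: w=[0.2835, 0.3025, 0.4102, 0.0038, 0.0000, 0.0000]  mean=-2.7785  Neff=2.9399  idx=[0, 1, 1, 2, 2, 2]
step 2: w=[0.0206, 0.0293, 0.0293, 0.3069, 0.3069, 0.3069]  mean=-2.5553  Neff=3.5117  idx=[0, 3, 3, 4, 4, 5]
step 3: w=[0.0619, 0.1876, 0.1876, 0.1876, 0.1876, 0.1876]  mean=-2.5503  Neff=5.5605  idx=[0, 1, 2, 3, 4, 5]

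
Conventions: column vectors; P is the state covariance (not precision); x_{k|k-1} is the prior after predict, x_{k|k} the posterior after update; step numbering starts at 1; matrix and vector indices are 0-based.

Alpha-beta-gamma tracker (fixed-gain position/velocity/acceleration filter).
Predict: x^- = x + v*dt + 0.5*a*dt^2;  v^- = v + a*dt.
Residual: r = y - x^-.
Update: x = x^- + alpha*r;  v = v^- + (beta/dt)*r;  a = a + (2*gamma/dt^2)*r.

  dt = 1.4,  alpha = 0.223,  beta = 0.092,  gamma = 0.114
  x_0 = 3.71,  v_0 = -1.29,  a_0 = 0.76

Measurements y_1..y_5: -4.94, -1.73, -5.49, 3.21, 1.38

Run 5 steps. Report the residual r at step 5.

resid = 7.6821

step 1: x_pred=2.6488  r=-7.5888  x^+=0.9565  v^+=-0.7247  a^+=-0.1228
step 2: x_pred=-0.1784  r=-1.5516  x^+=-0.5244  v^+=-0.9985  a^+=-0.3033
step 3: x_pred=-2.2196  r=-3.2704  x^+=-2.9489  v^+=-1.6380  a^+=-0.6837
step 4: x_pred=-5.9122  r=9.1222  x^+=-3.8779  v^+=-1.9958  a^+=0.3774
step 5: x_pred=-6.3021  r=7.6821  x^+=-4.5890  v^+=-0.9625  a^+=1.2711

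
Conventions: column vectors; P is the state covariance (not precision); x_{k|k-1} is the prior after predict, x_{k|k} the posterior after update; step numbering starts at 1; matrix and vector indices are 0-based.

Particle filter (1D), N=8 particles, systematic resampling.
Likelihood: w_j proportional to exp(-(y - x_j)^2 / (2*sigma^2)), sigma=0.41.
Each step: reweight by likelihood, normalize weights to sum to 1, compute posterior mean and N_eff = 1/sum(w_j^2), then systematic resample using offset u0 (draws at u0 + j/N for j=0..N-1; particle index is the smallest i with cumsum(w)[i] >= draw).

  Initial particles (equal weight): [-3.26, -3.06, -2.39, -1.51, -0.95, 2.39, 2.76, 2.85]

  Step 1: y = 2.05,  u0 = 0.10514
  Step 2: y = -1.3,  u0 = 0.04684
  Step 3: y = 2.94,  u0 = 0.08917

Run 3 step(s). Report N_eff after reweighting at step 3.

N_eff = 8.0000

step 1: w=[0.0000, 0.0000, 0.0000, 0.0000, 0.0000, 0.6557, 0.2065, 0.1378]  mean=2.5298  Neff=2.0343  idx=[5, 5, 5, 5, 5, 6, 6, 7]
step 2: w=[0.2000, 0.2000, 0.2000, 0.2000, 0.2000, 0.0000, 0.0000, 0.0000]  mean=2.3900  Neff=5.0008  idx=[0, 0, 1, 2, 2, 3, 3, 4]
step 3: w=[0.1250, 0.1250, 0.1250, 0.1250, 0.1250, 0.1250, 0.1250, 0.1250]  mean=2.3900  Neff=8.0000  idx=[0, 1, 2, 3, 4, 5, 6, 7]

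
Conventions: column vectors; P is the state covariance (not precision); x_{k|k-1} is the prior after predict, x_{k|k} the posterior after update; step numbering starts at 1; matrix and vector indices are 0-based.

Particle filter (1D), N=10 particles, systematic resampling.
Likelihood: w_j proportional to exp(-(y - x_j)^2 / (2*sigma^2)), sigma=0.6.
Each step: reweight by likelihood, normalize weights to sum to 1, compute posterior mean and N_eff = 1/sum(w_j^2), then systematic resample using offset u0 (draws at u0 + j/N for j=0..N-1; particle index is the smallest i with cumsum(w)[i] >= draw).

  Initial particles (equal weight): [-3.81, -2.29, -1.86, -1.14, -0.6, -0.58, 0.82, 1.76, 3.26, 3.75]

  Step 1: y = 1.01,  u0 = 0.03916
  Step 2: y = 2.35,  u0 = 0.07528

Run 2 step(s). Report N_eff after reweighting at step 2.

step 1: w=[0.0000, 0.0000, 0.0000, 0.0011, 0.0186, 0.0203, 0.6476, 0.3117, 0.0006, 0.0000]  mean=1.0575  Neff=1.9330  idx=[5, 6, 6, 6, 6, 6, 6, 7, 7, 7]
step 2: w=[0.0000, 0.0186, 0.0186, 0.0186, 0.0186, 0.0186, 0.0186, 0.2961, 0.2961, 0.2961]  mean=1.6551  Neff=3.7712  idx=[5, 7, 7, 7, 8, 8, 8, 9, 9, 9]

N_eff = 3.7712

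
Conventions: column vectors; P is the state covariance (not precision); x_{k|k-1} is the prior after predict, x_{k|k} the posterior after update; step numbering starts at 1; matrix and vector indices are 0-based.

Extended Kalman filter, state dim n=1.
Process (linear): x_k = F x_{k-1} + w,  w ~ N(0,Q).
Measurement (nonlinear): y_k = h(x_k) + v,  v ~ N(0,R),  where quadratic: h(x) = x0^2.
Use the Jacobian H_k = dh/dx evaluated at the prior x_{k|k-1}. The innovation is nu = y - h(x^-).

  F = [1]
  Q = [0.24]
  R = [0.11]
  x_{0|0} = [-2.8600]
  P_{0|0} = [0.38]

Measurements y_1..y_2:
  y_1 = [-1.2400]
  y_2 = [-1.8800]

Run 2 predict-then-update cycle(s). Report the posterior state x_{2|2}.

step 1: x^-=[-2.8600]  P^-=[0.6200]  H_jac=[-5.7200]  S=[20.3954]  K=[-0.1739]  nu=[-9.4196]  x^+=[-1.2221]  P^+=[0.0033]
step 2: x^-=[-1.2221]  P^-=[0.2433]  H_jac=[-2.4442]  S=[1.5638]  K=[-0.3804]  nu=[-3.3735]  x^+=[0.0610]  P^+=[0.0171]

x_post = [0.0610]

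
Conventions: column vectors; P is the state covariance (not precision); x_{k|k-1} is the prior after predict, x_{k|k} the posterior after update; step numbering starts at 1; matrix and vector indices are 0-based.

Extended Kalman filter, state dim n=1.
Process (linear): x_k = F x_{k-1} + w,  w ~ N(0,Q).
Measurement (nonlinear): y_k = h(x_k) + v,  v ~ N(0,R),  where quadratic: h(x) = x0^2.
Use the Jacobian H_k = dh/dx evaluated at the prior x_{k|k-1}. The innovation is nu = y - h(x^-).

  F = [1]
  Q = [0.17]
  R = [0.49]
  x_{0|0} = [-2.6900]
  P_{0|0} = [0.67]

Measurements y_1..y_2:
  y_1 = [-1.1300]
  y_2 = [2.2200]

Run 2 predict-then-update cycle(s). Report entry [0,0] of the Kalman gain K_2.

K[0,0] = -0.2892

step 1: x^-=[-2.6900]  P^-=[0.8400]  H_jac=[-5.3800]  S=[24.8033]  K=[-0.1822]  nu=[-8.3661]  x^+=[-1.1657]  P^+=[0.0166]
step 2: x^-=[-1.1657]  P^-=[0.1866]  H_jac=[-2.3314]  S=[1.5042]  K=[-0.2892]  nu=[0.8612]  x^+=[-1.4147]  P^+=[0.0608]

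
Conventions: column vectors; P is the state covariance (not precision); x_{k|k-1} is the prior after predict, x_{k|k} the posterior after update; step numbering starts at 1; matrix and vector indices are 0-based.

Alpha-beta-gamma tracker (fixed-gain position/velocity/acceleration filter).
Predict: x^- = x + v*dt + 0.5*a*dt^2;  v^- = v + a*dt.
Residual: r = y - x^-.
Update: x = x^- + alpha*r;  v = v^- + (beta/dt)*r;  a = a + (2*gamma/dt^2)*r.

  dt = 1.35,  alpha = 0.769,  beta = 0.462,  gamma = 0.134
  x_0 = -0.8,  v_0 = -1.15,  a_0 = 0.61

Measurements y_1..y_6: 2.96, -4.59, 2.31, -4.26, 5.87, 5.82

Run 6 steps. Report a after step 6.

a_post = 0.6258

step 1: x_pred=-1.7966  r=4.7566  x^+=1.8612  v^+=1.3013  a^+=1.3095
step 2: x_pred=4.8113  r=-9.4013  x^+=-2.4183  v^+=-0.1482  a^+=-0.0730
step 3: x_pred=-2.6849  r=4.9949  x^+=1.1562  v^+=1.4626  a^+=0.6615
step 4: x_pred=3.7335  r=-7.9935  x^+=-2.4135  v^+=-0.3799  a^+=-0.5139
step 5: x_pred=-3.3947  r=9.2647  x^+=3.7299  v^+=2.0969  a^+=0.8484
step 6: x_pred=7.3338  r=-1.5138  x^+=6.1697  v^+=2.7242  a^+=0.6258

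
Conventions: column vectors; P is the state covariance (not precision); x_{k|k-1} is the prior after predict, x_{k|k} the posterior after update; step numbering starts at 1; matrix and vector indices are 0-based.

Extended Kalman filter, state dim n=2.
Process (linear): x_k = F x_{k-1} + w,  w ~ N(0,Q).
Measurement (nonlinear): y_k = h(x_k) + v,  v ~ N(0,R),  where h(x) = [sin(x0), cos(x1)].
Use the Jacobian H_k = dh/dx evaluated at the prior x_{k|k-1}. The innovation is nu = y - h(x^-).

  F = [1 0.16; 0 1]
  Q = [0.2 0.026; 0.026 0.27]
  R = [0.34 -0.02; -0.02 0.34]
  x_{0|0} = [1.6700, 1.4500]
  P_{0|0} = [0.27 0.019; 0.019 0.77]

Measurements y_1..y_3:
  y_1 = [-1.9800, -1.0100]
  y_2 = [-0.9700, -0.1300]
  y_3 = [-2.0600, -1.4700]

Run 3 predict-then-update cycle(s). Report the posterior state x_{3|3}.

step 1: x^-=[1.9020, 1.4500]  P^-=[0.4958 0.1682; 0.1682 1.0400]  H_jac=[-0.3252 0.0000; 0.0000 -0.9927]  S=[0.3924 0.0343; 0.0343 1.3649]  K=[-0.4010 -0.1123; -0.0734 -0.7546]  nu=[-2.9257, -1.1305]  x^+=[3.2022, 2.5179]  P^+=[0.4124 0.0304; 0.0304 0.2570]
step 2: x^-=[3.6050, 2.5179]  P^-=[0.6287 0.0975; 0.0975 0.5270]  H_jac=[-0.8945 0.0000; 0.0000 -0.5841]  S=[0.8431 0.0309; 0.0309 0.5198]  K=[-0.6645 -0.0700; -0.0819 -0.5873]  nu=[-0.5230, 0.6817]  x^+=[3.9048, 2.1603]  P^+=[0.2510 0.0180; 0.0180 0.3391]
step 3: x^-=[4.2505, 2.1603]  P^-=[0.4654 0.0982; 0.0982 0.6091]  H_jac=[-0.4457 0.0000; 0.0000 -0.8312]  S=[0.4324 0.0164; 0.0164 0.7608]  K=[-0.4760 -0.0971; -0.0761 -0.6638]  nu=[-1.1648, -0.9140]  x^+=[4.8936, 2.8557]  P^+=[0.3588 0.0283; 0.0283 0.2697]

x_post = [4.8936, 2.8557]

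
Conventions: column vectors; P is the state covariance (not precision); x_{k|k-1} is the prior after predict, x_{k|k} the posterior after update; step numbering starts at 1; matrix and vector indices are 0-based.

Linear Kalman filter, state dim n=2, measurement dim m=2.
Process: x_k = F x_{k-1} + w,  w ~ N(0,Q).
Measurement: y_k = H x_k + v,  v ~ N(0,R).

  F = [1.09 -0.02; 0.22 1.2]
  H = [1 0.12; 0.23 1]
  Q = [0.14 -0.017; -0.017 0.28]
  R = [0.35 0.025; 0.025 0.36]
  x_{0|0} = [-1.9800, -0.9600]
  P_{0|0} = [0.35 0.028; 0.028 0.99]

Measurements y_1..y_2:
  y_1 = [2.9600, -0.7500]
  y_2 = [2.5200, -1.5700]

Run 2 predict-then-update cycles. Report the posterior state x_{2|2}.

x_post = [1.9640, -1.6311]

step 1: x^-=[-2.1390, -1.5876]  P^-=[0.5550 0.0797; 0.0797 1.7373]  S=[0.9491 0.4430; 0.4430 2.1633]  K=[0.6082 -0.0287; -0.0831 0.8286]  nu=[5.2895, 1.3296]  x^+=[1.0400, -0.9257]  P^+=[0.2176 -0.0452; -0.0452 0.3066]
step 2: x^-=[1.1521, -0.8820]  P^-=[0.4006 -0.0311; -0.0311 0.7082]  S=[0.7533 0.1702; 0.1702 1.0751]  K=[0.5330 -0.0276; -0.0786 0.6645]  nu=[1.4737, -0.9529]  x^+=[1.9640, -1.6311]  P^+=[0.1907 -0.0405; -0.0405 0.2466]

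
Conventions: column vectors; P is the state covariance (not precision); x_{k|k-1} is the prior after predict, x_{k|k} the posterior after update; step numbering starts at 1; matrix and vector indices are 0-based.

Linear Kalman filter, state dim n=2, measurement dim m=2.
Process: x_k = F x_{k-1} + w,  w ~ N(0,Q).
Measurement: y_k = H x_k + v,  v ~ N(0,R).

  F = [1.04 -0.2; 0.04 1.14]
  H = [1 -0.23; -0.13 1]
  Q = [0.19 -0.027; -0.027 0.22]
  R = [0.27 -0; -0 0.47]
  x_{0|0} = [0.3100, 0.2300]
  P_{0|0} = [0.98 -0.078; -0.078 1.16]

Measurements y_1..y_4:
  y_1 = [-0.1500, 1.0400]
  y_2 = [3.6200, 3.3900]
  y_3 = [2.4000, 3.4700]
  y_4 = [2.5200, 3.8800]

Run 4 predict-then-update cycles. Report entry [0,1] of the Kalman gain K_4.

K[0,1] = 0.0357

step 1: x^-=[0.2764, 0.2746]  P^-=[1.3288 -0.3426; -0.3426 1.7220]  S=[1.8475 -0.9216; -0.9216 2.3035]  K=[0.8125 0.1014; -0.0215 0.7583]  nu=[-0.3632, 0.8013]  x^+=[0.0625, 0.8900]  P^+=[0.2374 0.0785; 0.0785 0.3666]
step 2: x^-=[-0.1130, 1.0172]  P^-=[0.4288 -0.0083; -0.0083 0.7040]  S=[0.7398 -0.2262; -0.2262 1.1834]  K=[0.6007 0.0607; -0.0509 0.5861]  nu=[3.9670, 2.3582]  x^+=[2.4132, 2.1975]  P^+=[0.1740 0.0512; 0.0512 0.2821]
step 3: x^-=[2.0702, 2.6016]  P^-=[0.3682 -0.0238; -0.0238 0.5916]  S=[0.6804 -0.2085; -0.2085 1.0740]  K=[0.5621 0.0423; -0.0695 0.5402]  nu=[0.9282, 1.1375]  x^+=[2.6401, 3.1516]  P^+=[0.1612 0.0409; 0.0409 0.2592]
step 4: x^-=[2.1154, 3.6984]  P^-=[0.3577 -0.0313; -0.0313 0.5609]  S=[0.6717 -0.2077; -0.2077 1.0450]  K=[0.5542 0.0357; -0.0761 0.5254]  nu=[1.2552, 0.4566]  x^+=[2.8274, 3.8428]  P^+=[0.1582 0.0374; 0.0374 0.2518]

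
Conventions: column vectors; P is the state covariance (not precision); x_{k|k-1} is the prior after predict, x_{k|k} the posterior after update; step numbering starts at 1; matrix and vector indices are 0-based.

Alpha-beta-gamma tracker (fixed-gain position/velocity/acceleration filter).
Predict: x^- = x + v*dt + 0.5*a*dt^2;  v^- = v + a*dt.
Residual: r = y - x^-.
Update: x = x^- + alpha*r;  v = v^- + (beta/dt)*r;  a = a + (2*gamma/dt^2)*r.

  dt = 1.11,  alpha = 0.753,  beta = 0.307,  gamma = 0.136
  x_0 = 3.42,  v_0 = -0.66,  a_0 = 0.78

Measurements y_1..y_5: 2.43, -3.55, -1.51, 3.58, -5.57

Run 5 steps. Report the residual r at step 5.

resid = -8.3708

step 1: x_pred=3.1679  r=-0.7379  x^+=2.6123  v^+=0.0017  a^+=0.6171
step 2: x_pred=2.9943  r=-6.5443  x^+=-1.9336  v^+=-1.1233  a^+=-0.8276
step 3: x_pred=-3.6903  r=2.1803  x^+=-2.0485  v^+=-1.4390  a^+=-0.3463
step 4: x_pred=-3.8591  r=7.4391  x^+=1.7425  v^+=0.2341  a^+=1.2960
step 5: x_pred=2.8008  r=-8.3708  x^+=-3.5024  v^+=-0.6425  a^+=-0.5520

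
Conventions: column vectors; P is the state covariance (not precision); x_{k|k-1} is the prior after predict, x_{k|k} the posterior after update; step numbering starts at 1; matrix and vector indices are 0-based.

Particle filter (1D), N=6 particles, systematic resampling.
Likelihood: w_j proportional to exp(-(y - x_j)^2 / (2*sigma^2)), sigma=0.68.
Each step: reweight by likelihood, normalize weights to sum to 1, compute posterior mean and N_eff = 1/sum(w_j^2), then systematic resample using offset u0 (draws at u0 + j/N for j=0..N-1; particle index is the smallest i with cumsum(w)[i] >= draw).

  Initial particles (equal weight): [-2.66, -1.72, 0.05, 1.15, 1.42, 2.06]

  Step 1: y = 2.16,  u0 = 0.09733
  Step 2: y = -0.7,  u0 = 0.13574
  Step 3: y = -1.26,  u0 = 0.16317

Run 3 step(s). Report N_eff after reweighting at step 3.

N_eff = 4.2915

step 1: w=[0.0000, 0.0000, 0.0043, 0.1763, 0.2939, 0.5255]  mean=1.7028  Neff=2.5404  idx=[3, 4, 4, 5, 5, 5]
step 2: w=[0.6025, 0.1891, 0.1891, 0.0065, 0.0065, 0.0065]  mean=1.2697  Neff=2.3008  idx=[0, 0, 0, 1, 2, 2]
step 3: w=[0.2718, 0.2718, 0.2718, 0.0615, 0.0615, 0.0615]  mean=1.1998  Neff=4.2915  idx=[0, 1, 1, 2, 3, 5]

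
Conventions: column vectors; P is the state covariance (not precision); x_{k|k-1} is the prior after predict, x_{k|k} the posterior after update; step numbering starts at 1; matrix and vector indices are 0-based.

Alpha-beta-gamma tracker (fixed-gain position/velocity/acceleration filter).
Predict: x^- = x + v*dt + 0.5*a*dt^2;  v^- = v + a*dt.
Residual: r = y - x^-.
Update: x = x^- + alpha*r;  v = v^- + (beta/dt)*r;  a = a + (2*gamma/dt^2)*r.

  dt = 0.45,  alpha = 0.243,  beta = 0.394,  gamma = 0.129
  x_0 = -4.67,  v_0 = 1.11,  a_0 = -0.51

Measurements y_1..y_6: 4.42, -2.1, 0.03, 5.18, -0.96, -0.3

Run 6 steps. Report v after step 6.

v_post = -14.4315

step 1: x_pred=-4.2221  r=8.6421  x^+=-2.1221  v^+=8.4472  a^+=10.5007
step 2: x_pred=2.7423  r=-4.8423  x^+=1.5656  v^+=8.9328  a^+=4.3312
step 3: x_pred=6.0239  r=-5.9939  x^+=4.5674  v^+=5.6338  a^+=-3.3055
step 4: x_pred=6.7679  r=-1.5879  x^+=6.3821  v^+=2.7560  a^+=-5.3286
step 5: x_pred=7.0828  r=-8.0428  x^+=5.1284  v^+=-6.6837  a^+=-15.5757
step 6: x_pred=0.5436  r=-0.8436  x^+=0.3386  v^+=-14.4315  a^+=-16.6506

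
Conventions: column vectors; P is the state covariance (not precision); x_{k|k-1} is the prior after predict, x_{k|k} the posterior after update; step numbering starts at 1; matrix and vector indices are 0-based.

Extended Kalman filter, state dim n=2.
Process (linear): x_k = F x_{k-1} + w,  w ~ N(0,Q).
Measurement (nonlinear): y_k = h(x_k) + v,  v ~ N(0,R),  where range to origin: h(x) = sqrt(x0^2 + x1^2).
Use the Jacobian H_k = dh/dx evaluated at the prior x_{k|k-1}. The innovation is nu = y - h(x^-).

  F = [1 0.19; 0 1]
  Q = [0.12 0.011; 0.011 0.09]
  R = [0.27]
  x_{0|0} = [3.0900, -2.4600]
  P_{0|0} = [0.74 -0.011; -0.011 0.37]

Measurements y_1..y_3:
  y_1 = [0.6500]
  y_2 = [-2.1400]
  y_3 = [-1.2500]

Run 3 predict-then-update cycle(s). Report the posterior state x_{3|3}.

step 1: x^-=[2.6226, -2.4600]  P^-=[0.8692 0.0703; 0.0703 0.4600]  H_jac=[0.7294 -0.6841]  S=[0.8775]  K=[0.6676; -0.3002]  nu=[-2.9458]  x^+=[0.6559, -1.5757]  P^+=[0.4781 0.2462; 0.2462 0.3809]
step 2: x^-=[0.3566, -1.5757]  P^-=[0.7054 0.3295; 0.3295 0.4709]  H_jac=[0.2207 -0.9753]  S=[0.6105]  K=[-0.2715; -0.6332]  nu=[-3.7555]  x^+=[1.3762, 0.8025]  P^+=[0.6604 0.2246; 0.2246 0.2261]
step 3: x^-=[1.5287, 0.8025]  P^-=[0.8739 0.2786; 0.2786 0.3161]  H_jac=[0.8854 0.4648]  S=[1.2526]  K=[0.7210; 0.3142]  nu=[-2.9765]  x^+=[-0.6175, -0.1327]  P^+=[0.2226 -0.0052; -0.0052 0.1925]

x_post = [-0.6175, -0.1327]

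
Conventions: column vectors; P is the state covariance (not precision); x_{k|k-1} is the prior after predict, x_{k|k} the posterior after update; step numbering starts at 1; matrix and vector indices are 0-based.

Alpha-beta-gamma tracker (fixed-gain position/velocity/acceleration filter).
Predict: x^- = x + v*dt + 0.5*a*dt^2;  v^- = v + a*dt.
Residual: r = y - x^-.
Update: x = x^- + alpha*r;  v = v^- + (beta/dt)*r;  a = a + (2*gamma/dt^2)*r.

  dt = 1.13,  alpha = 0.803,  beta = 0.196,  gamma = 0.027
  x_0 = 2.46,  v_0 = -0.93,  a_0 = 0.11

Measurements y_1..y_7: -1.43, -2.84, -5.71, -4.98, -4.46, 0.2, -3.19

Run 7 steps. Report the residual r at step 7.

step 1: x_pred=1.4793  r=-2.9093  x^+=-0.8569  v^+=-1.3103  a^+=-0.0130
step 2: x_pred=-2.3459  r=-0.4941  x^+=-2.7427  v^+=-1.4108  a^+=-0.0339
step 3: x_pred=-4.3585  r=-1.3515  x^+=-5.4438  v^+=-1.6835  a^+=-0.0911
step 4: x_pred=-7.4043  r=2.4243  x^+=-5.4576  v^+=-1.3660  a^+=0.0114
step 5: x_pred=-6.9938  r=2.5338  x^+=-4.9592  v^+=-0.9135  a^+=0.1186
step 6: x_pred=-5.9158  r=6.1158  x^+=-1.0048  v^+=0.2812  a^+=0.3772
step 7: x_pred=-0.4462  r=-2.7438  x^+=-2.6495  v^+=0.2316  a^+=0.2612

resid = -2.7438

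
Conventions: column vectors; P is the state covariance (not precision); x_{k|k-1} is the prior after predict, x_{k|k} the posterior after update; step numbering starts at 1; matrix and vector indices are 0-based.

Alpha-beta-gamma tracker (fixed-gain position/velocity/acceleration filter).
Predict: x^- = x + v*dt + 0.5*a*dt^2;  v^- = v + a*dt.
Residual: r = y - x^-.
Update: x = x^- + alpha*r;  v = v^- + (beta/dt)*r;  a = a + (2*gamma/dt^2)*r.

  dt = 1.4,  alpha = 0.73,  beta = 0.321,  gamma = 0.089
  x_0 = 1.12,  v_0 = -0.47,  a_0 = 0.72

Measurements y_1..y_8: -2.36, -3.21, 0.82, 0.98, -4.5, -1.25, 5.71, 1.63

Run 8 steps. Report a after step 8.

step 1: x_pred=1.1676  r=-3.5276  x^+=-1.4075  v^+=-0.2708  a^+=0.3996
step 2: x_pred=-1.3951  r=-1.8149  x^+=-2.7200  v^+=-0.1275  a^+=0.2348
step 3: x_pred=-2.6683  r=3.4883  x^+=-0.1218  v^+=1.0011  a^+=0.5516
step 4: x_pred=1.8202  r=-0.8402  x^+=1.2069  v^+=1.5807  a^+=0.4753
step 5: x_pred=3.8856  r=-8.3856  x^+=-2.2359  v^+=0.3234  a^+=-0.2863
step 6: x_pred=-2.0637  r=0.8137  x^+=-1.4697  v^+=0.1092  a^+=-0.2124
step 7: x_pred=-1.5249  r=7.2349  x^+=3.7566  v^+=1.4708  a^+=0.4447
step 8: x_pred=6.2514  r=-4.6214  x^+=2.8778  v^+=1.0337  a^+=0.0250

a_post = 0.0250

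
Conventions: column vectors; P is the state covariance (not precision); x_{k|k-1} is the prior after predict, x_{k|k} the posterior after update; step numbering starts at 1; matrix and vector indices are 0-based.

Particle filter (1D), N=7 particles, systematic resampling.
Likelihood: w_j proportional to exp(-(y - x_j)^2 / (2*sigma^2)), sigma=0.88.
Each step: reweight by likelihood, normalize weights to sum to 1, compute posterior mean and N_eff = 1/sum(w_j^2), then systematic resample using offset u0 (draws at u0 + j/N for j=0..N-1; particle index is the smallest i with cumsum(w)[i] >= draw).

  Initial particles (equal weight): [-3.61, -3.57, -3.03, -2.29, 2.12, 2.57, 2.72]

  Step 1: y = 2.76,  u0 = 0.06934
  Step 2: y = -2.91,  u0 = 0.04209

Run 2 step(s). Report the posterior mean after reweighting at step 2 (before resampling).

step 1: w=[0.0000, 0.0000, 0.0000, 0.0000, 0.2798, 0.3561, 0.3641]  mean=2.4987  Neff=2.9615  idx=[4, 4, 5, 5, 6, 6, 6]
step 2: w=[0.4667, 0.4667, 0.0220, 0.0220, 0.0075, 0.0075, 0.0075]  mean=2.1533  Neff=2.2895  idx=[0, 0, 0, 1, 1, 1, 1]

post_mean = 2.1533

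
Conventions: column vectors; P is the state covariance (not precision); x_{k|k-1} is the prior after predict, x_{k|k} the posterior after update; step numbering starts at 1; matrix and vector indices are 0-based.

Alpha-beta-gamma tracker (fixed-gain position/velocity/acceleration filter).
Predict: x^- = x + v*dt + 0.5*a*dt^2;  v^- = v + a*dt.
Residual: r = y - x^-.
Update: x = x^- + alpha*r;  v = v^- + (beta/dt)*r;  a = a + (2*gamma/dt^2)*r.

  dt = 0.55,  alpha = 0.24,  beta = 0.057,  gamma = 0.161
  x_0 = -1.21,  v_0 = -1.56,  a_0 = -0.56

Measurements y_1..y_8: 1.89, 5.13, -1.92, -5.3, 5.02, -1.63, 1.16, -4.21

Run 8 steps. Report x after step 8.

step 1: x_pred=-2.1527  r=4.0427  x^+=-1.1825  v^+=-1.4490  a^+=3.7433
step 2: x_pred=-1.4132  r=6.5432  x^+=0.1571  v^+=1.2879  a^+=10.7083
step 3: x_pred=2.4851  r=-4.4051  x^+=1.4279  v^+=6.7210  a^+=6.0193
step 4: x_pred=6.0348  r=-11.3348  x^+=3.3145  v^+=8.8569  a^+=-6.0463
step 5: x_pred=7.2712  r=-2.2512  x^+=6.7309  v^+=5.2981  a^+=-8.4426
step 6: x_pred=8.3680  r=-9.9980  x^+=5.9684  v^+=-0.3815  a^+=-19.0851
step 7: x_pred=2.8720  r=-1.7120  x^+=2.4611  v^+=-11.0557  a^+=-20.9074
step 8: x_pred=-6.7818  r=2.5718  x^+=-6.1645  v^+=-22.2883  a^+=-18.1699

x_post = -6.1645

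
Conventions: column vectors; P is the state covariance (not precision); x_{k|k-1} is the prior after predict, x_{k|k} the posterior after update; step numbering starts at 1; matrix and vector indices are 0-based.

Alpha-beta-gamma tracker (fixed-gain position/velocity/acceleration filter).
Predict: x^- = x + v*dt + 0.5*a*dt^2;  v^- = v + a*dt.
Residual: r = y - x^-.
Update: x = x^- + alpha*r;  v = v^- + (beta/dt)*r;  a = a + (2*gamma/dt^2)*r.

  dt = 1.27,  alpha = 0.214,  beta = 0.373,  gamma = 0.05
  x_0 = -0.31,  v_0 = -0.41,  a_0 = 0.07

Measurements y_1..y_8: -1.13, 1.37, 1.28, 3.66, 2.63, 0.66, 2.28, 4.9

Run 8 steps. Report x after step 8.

step 1: x_pred=-0.7742  r=-0.3558  x^+=-0.8504  v^+=-0.4256  a^+=0.0479
step 2: x_pred=-1.3522  r=2.7222  x^+=-0.7697  v^+=0.4348  a^+=0.2167
step 3: x_pred=-0.0427  r=1.3227  x^+=0.2404  v^+=1.0985  a^+=0.2987
step 4: x_pred=1.8764  r=1.7836  x^+=2.2581  v^+=2.0017  a^+=0.4093
step 5: x_pred=5.1304  r=-2.5004  x^+=4.5953  v^+=1.7872  a^+=0.2543
step 6: x_pred=7.0701  r=-6.4101  x^+=5.6984  v^+=0.2275  a^+=-0.1431
step 7: x_pred=5.8718  r=-3.5918  x^+=5.1032  v^+=-1.0092  a^+=-0.3658
step 8: x_pred=3.5264  r=1.3736  x^+=3.8204  v^+=-1.0704  a^+=-0.2807

x_post = 3.8204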